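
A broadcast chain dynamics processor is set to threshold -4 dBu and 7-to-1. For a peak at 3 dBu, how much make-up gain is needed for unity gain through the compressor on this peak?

Overshoot 7 dB → 7/7 = 1 dB after compression, so the compressed level is -4 + 1 = -3 dBu.
Make-up = target − compressed = 3 − (-3) = 6 dB.

6 dB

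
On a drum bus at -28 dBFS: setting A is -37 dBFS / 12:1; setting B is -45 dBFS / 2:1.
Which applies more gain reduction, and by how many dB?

B, by 0.25 dB

A: 9 dB over, compressed to 0.75 dB over, so 8.25 dB of GR.
B: 17 dB over, compressed to 8.5 dB over, so 8.5 dB of GR.
Difference: 0.25 dB in favour of B.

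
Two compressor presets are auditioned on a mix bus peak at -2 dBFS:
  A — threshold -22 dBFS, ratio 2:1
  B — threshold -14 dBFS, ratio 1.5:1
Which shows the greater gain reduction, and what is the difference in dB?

A: 20 dB over, compressed to 10 dB over, so 10 dB of GR.
B: 12 dB over, compressed to 8 dB over, so 4 dB of GR.
A reduces 6 dB more.

A, by 6 dB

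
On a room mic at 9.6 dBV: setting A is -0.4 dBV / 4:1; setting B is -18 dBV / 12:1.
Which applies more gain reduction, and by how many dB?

B, by 17.8 dB

A: overshoot 10 dB → output overshoot 2.5 dB → GR 7.5 dB.
B: overshoot 27.6 dB → output overshoot 2.3 dB → GR 25.3 dB.
Difference: 17.8 dB in favour of B.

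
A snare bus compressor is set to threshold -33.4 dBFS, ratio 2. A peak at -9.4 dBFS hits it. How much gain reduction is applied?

-9.4 dBFS exceeds the threshold by 24 dB.
At 2:1, output sits 24/2 = 12 dB above threshold.
GR = overshoot in − overshoot out = 24 − 12 = 12 dB.

12 dB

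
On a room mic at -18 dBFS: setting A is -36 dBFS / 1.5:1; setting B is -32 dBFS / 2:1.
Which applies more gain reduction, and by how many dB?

B, by 1 dB

A: overshoot 18 dB → output overshoot 12 dB → GR 6 dB.
B: overshoot 14 dB → output overshoot 7 dB → GR 7 dB.
Difference: 1 dB in favour of B.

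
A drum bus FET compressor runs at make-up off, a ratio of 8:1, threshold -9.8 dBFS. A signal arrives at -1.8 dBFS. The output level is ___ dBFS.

Overshoot: -1.8 − (-9.8) = 8 dB.
8:1 compression reduces that to 8/8 = 1 dB over.
Output = -9.8 + 1 = -8.8 dBFS.

-8.8 dBFS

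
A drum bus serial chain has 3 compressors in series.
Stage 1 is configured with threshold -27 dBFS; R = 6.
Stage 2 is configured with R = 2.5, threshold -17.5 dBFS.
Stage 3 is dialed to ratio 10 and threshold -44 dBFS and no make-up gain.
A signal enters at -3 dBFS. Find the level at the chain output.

-41.9 dBFS

Stage 1: 24 dB above -27 dBFS, reduced 6:1 to 4 dB above → -23 dBFS.
Stage 2: below threshold (-23 ≤ -17.5); passes unchanged; output -23 dBFS.
Stage 3: 21 dB above -44 dBFS, reduced 10:1 to 2.1 dB above → -41.9 dBFS.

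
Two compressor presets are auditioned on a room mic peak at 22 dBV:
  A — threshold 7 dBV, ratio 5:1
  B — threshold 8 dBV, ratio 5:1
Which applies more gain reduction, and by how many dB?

A: GR = 15 − 15/5 = 12 dB.
B: GR = 14 − 14/5 = 11.2 dB.
Difference: 0.8 dB in favour of A.

A, by 0.8 dB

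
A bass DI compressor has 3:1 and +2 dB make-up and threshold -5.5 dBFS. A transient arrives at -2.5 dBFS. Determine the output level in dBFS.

-2.5 dBFS

The input is 3 dB above the -5.5 dBFS threshold.
At 3:1 the overshoot is divided by 3, leaving 1 dB above threshold.
That puts the output at -4.5 dBFS; make-up adds 2 dB, giving -2.5 dBFS.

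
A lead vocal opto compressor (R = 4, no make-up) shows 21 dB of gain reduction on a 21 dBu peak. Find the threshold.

-7 dBu

Gain reduction = 21 − 0 = 21 dB; output overshoot = GR / (R − 1) = 21 / 3 = 7 dB.
Threshold = output − output overshoot = 0 − 7 = -7 dBu.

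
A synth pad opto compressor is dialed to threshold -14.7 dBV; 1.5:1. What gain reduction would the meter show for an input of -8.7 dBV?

2 dB

The signal is 6 dB above threshold.
A 1.5:1 ratio leaves 4 dB of that excess.
Gain reduction = 6 − 4 = 2 dB.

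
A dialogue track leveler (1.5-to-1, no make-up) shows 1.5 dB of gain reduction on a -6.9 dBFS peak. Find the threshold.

Gain reduction = -6.9 − (-8.4) = 1.5 dB; output overshoot = GR / (R − 1) = 1.5 / 0.5 = 3 dB.
Threshold = output − output overshoot = -8.4 − 3 = -11.4 dBFS.

-11.4 dBFS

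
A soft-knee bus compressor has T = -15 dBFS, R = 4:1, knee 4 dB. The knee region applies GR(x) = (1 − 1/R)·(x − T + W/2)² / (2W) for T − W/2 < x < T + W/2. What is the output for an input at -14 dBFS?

-14.84375 dBFS

x − T + W/2 = -14 − (-15) + 2 = 3.
GR = (1 − 1/4) × 3² / 8 = 0.75 × 9 / 8 = 0.84375 dB.
Output = -14 − 0.84375 = -14.84375 dBFS.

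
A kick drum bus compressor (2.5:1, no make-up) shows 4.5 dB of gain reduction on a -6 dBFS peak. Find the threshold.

-13.5 dBFS

Input is 7.5 dB above T (since output overshoot × R = input overshoot: (-10.5 − T)·2.5 = -6 − T gives T = -13.5 dBFS).
Check: -13.5 + (-6 − (-13.5))/2.5 = -13.5 + 3 = -10.5 dBFS. ✓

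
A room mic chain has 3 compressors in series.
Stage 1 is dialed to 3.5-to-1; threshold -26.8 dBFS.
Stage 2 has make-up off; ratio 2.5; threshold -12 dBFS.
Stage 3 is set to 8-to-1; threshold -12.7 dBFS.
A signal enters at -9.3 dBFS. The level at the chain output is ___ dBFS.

-21.8 dBFS

Stage 1: 17.5 dB above -26.8 dBFS, reduced 3.5:1 to 5 dB above → -21.8 dBFS.
Stage 2: below threshold (-21.8 ≤ -12); passes unchanged; output -21.8 dBFS.
Stage 3: -21.8 dBFS ≤ -12.7 dBFS, so stage 3 doesn't engage; output -21.8 dBFS.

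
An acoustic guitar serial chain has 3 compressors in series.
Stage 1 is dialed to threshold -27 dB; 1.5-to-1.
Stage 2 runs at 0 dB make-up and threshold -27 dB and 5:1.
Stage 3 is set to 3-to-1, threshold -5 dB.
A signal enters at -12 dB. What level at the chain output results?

-25 dB

Stage 1: 15 dB above -27 dB, reduced 1.5:1 to 10 dB above → -17 dB.
Stage 2: -17 dB is 10 dB over -27 dB; at 5:1 that becomes 2 dB over, giving -25 dB.
Stage 3: below threshold (-25 ≤ -5); passes unchanged; output -25 dB.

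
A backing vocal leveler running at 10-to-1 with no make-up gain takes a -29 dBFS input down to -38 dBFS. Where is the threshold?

Let T be the threshold. Output overshoot = (input overshoot)/R, so -38 − T = (-29 − T)/10.
10·(-38 − T) = -29 − T → 9·T = -380 − (-29) = -351.
T = -351/9 = -39 dBFS.

-39 dBFS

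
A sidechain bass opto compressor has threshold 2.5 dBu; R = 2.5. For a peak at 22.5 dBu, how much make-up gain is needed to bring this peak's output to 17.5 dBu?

7 dB

The peak compresses to 2.5 + 20/2.5 = 10.5 dBu.
To reach 17.5 dBu requires 17.5 − 10.5 = 7 dB of make-up.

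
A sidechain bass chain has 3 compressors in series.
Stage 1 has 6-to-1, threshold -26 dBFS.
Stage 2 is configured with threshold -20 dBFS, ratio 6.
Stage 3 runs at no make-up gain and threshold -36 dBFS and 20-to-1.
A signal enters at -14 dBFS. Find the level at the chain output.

Stage 1: -14 dBFS is 12 dB over -26 dBFS; at 6:1 that becomes 2 dB over, giving -24 dBFS.
Stage 2: -24 dBFS is at or below the -20 dBFS threshold — no compression; output -24 dBFS.
Stage 3: overshoot 12 dB → 12/20 = 0.6 dB → -35.4 dBFS.

-35.4 dBFS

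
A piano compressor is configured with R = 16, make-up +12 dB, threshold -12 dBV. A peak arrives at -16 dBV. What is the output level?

-4 dBV

-16 dBV is 4 dB below the -12 dBV threshold, so no gain reduction is applied.
Make-up gain adds 12 dB: -16 + 12 = -4 dBV.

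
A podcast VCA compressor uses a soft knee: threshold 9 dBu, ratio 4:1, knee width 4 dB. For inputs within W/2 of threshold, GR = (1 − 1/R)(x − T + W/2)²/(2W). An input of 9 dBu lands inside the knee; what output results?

8.625 dBu

x − T + W/2 = 9 − 9 + 2 = 2.
GR = (1 − 1/4) × 2² / 8 = 0.75 × 4 / 8 = 0.375 dB.
Output = 9 − 0.375 = 8.625 dBu.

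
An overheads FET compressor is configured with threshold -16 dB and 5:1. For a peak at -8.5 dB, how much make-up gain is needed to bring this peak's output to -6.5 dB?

8 dB

The peak compresses to -16 + 7.5/5 = -14.5 dB.
To reach -6.5 dB requires -6.5 − (-14.5) = 8 dB of make-up.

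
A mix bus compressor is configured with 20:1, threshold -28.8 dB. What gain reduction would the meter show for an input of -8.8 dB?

19 dB

Overshoot = -8.8 − (-28.8) = 20 dB.
At 20:1, output sits 20/20 = 1 dB above threshold.
GR = overshoot in − overshoot out = 20 − 1 = 19 dB.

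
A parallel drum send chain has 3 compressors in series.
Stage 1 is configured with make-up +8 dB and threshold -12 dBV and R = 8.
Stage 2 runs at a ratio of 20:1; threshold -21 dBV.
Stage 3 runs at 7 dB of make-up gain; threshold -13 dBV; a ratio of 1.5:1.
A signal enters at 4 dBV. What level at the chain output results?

-13.05 dBV

Stage 1: overshoot 16 dB → 16/8 = 2 dB → -10 dBV; +8 dB make-up → -2 dBV.
Stage 2: 19 dB above -21 dBV, reduced 20:1 to 0.95 dB above → -20.05 dBV.
Stage 3: -20.05 dBV ≤ -13 dBV, so stage 3 doesn't engage; make-up brings it to -13.05 dBV.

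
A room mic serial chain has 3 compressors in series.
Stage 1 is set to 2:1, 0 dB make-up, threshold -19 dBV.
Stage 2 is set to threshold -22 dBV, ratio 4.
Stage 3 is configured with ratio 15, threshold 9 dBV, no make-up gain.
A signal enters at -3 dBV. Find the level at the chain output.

-19.25 dBV

Stage 1: -3 dBV is 16 dB over -19 dBV; at 2:1 that becomes 8 dB over, giving -11 dBV.
Stage 2: overshoot 11 dB → 11/4 = 2.75 dB → -19.25 dBV.
Stage 3: -19.25 dBV ≤ 9 dBV, so stage 3 doesn't engage; output -19.25 dBV.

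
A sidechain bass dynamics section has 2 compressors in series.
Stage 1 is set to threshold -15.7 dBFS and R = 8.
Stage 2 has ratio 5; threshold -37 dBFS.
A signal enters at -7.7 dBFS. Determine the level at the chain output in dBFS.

-32.54 dBFS

Stage 1: -7.7 dBFS is 8 dB over -15.7 dBFS; at 8:1 that becomes 1 dB over, giving -14.7 dBFS.
Stage 2: overshoot 22.3 dB → 22.3/5 = 4.46 dB → -32.54 dBFS.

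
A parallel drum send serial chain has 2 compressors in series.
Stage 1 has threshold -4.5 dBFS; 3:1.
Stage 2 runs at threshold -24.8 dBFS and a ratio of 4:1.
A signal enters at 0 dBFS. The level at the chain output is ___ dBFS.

-19.35 dBFS

Stage 1: 0 dBFS is 4.5 dB over -4.5 dBFS; at 3:1 that becomes 1.5 dB over, giving -3 dBFS.
Stage 2: 21.8 dB above -24.8 dBFS, reduced 4:1 to 5.45 dB above → -19.35 dBFS.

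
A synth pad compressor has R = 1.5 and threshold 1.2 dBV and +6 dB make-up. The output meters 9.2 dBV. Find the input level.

4.2 dBV

Remove make-up: 9.2 − 6 = 3.2 dBV.
That's 2 dB above the 1.2 dBV threshold.
Before 1.5:1 compression the overshoot was 2 × 1.5 = 3 dB, so input = 1.2 + 3 = 4.2 dBV.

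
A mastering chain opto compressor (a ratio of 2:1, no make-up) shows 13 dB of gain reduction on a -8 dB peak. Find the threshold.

-34 dB

Let T be the threshold. Output overshoot = (input overshoot)/R, so -21 − T = (-8 − T)/2.
2·(-21 − T) = -8 − T → 1·T = -42 − (-8) = -34.
T = -34/1 = -34 dB.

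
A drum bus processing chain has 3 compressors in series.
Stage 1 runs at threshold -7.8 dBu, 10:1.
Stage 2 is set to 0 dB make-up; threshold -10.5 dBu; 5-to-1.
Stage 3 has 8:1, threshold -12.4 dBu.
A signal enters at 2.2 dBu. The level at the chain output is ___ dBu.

-12.07 dBu

Stage 1: overshoot 10 dB → 10/10 = 1 dB → -6.8 dBu.
Stage 2: 3.7 dB above -10.5 dBu, reduced 5:1 to 0.74 dB above → -9.76 dBu.
Stage 3: overshoot 2.64 dB → 2.64/8 = 0.33 dB → -12.07 dBu.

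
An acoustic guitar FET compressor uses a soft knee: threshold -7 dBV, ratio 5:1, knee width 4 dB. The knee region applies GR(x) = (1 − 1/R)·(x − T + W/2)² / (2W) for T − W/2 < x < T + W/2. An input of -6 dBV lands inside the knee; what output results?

x − T + W/2 = -6 − (-7) + 2 = 3.
GR = (1 − 1/5) × 3² / 8 = 0.8 × 9 / 8 = 0.9 dB.
Output = -6 − 0.9 = -6.9 dBV.

-6.9 dBV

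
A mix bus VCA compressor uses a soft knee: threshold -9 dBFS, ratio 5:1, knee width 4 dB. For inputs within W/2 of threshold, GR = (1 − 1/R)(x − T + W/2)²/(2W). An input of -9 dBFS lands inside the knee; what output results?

-9.4 dBFS

x − T + W/2 = -9 − (-9) + 2 = 2.
GR = (1 − 1/5) × 2² / 8 = 0.8 × 4 / 8 = 0.4 dB.
Output = -9 − 0.4 = -9.4 dBFS.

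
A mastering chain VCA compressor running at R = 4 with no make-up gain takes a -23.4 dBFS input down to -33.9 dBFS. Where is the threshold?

Gain reduction = -23.4 − (-33.9) = 10.5 dB; output overshoot = GR / (R − 1) = 10.5 / 3 = 3.5 dB.
Threshold = output − output overshoot = -33.9 − 3.5 = -37.4 dBFS.

-37.4 dBFS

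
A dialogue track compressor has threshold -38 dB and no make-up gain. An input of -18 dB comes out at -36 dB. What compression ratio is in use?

Input overshoot = -18 − (-38) = 20 dB; output overshoot = -36 − (-38) = 2 dB.
Ratio = 20 / 2 = 10.

10:1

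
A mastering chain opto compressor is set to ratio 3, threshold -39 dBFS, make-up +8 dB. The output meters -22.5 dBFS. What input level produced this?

-13.5 dBFS

Stripping the +8 dB make-up gives -30.5 dBFS at the gain stage.
The compressed level sits -30.5 − (-39) = 8.5 dB over threshold.
Before 3:1 compression the overshoot was 8.5 × 3 = 25.5 dB, so input = -39 + 25.5 = -13.5 dBFS.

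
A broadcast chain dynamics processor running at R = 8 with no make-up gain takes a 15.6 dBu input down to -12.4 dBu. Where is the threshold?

-16.4 dBu

Input is 32 dB above T (since output overshoot × R = input overshoot: (-12.4 − T)·8 = 15.6 − T gives T = -16.4 dBu).
Check: -16.4 + (15.6 − (-16.4))/8 = -16.4 + 4 = -12.4 dBu. ✓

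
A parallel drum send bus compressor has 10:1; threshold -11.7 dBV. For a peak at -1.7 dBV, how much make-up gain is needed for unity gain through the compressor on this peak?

The peak compresses to -11.7 + 10/10 = -10.7 dBV.
To reach -1.7 dBV requires -1.7 − (-10.7) = 9 dB of make-up.

9 dB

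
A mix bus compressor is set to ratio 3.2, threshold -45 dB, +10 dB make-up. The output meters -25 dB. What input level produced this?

Before make-up, the level was -25 − 10 = -35 dB.
The compressed level sits -35 − (-45) = 10 dB over threshold.
Input overshoot = R × output overshoot = 32 dB → input = -45 + 32 = -13 dB.

-13 dB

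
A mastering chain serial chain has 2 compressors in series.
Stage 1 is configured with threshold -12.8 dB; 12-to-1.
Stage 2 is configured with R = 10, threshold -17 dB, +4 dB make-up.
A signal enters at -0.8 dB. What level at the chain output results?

Stage 1: -0.8 dB is 12 dB over -12.8 dB; at 12:1 that becomes 1 dB over, giving -11.8 dB.
Stage 2: 5.2 dB above -17 dB, reduced 10:1 to 0.52 dB above → -16.48 dB; +4 dB make-up → -12.48 dB.

-12.48 dB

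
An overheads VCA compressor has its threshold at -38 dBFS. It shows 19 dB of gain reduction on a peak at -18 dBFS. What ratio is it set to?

20:1

Input overshoot = -18 − (-38) = 20 dB.
Output overshoot = 20 − 19 = 1 dB.
Ratio = input overshoot / output overshoot = 20 / 1 = 20.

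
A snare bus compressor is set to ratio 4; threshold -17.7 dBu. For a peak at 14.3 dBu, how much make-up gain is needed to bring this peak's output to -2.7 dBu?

Without make-up, output = threshold + overshoot/4 = -17.7 + 8 = -9.7 dBu.
Gap to target: 7 dB.

7 dB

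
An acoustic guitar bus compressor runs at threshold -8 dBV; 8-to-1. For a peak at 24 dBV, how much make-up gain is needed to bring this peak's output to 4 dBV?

The peak compresses to -8 + 32/8 = -4 dBV.
To reach 4 dBV requires 4 − (-4) = 8 dB of make-up.

8 dB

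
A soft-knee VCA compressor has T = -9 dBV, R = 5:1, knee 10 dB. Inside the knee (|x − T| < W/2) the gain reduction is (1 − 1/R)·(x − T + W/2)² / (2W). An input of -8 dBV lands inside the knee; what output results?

-9.44 dBV

x − T + W/2 = -8 − (-9) + 5 = 6.
GR = (1 − 1/5) × 6² / 20 = 0.8 × 36 / 20 = 1.44 dB.
Output = -8 − 1.44 = -9.44 dBV.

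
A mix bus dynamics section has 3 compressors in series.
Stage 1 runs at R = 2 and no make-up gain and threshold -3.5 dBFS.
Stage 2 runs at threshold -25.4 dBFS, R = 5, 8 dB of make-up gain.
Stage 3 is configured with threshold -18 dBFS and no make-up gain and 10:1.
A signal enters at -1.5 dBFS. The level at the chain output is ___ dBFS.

Stage 1: overshoot 2 dB → 2/2 = 1 dB → -2.5 dBFS.
Stage 2: overshoot 22.9 dB → 22.9/5 = 4.58 dB → -20.82 dBFS; +8 dB make-up → -12.82 dBFS.
Stage 3: -12.82 dBFS is 5.18 dB over -18 dBFS; at 10:1 that becomes 0.518 dB over, giving -17.482 dBFS.

-17.482 dBFS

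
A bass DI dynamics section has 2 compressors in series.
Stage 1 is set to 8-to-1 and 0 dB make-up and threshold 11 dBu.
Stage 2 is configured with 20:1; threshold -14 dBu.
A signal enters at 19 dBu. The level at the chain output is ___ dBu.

-12.7 dBu

Stage 1: 19 dBu is 8 dB over 11 dBu; at 8:1 that becomes 1 dB over, giving 12 dBu.
Stage 2: overshoot 26 dB → 26/20 = 1.3 dB → -12.7 dBu.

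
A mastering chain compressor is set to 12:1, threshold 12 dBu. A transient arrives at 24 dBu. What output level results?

13 dBu

The input is 12 dB above the 12 dBu threshold.
The 12 dB excess becomes 1 dB after 12:1 reduction.
That puts the output at 13 dBu.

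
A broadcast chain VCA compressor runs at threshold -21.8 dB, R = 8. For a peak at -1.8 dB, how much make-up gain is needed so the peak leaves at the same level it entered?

Without make-up, output = threshold + overshoot/8 = -21.8 + 2.5 = -19.3 dB.
Gap to target: 17.5 dB.

17.5 dB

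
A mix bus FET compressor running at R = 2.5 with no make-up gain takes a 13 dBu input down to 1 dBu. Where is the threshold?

-7 dBu

Input is 20 dB above T (since output overshoot × R = input overshoot: (1 − T)·2.5 = 13 − T gives T = -7 dBu).
Check: -7 + (13 − (-7))/2.5 = -7 + 8 = 1 dBu. ✓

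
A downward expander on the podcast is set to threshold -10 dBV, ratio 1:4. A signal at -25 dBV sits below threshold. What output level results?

-70 dBV

Undershoot = (-10) − (-25) = 15 dB.
At 1:4, that expands to 60 dB under threshold.
Output = -10 − 60 = -70 dBV.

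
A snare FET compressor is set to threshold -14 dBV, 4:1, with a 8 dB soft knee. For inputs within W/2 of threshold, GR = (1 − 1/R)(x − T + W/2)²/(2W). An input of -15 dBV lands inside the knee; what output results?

-15.421875 dBV

x − T + W/2 = -15 − (-14) + 4 = 3.
GR = (1 − 1/4) × 3² / 16 = 0.75 × 9 / 16 = 0.421875 dB.
Output = -15 − 0.421875 = -15.421875 dBV.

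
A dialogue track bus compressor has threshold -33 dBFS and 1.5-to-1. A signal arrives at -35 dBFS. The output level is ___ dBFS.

-35 dBFS is 2 dB below the -33 dBFS threshold, so no gain reduction is applied.
Output = input = -35 dBFS.

-35 dBFS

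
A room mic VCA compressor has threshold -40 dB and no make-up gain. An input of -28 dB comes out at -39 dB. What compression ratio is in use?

12:1

Input overshoot = -28 − (-40) = 12 dB; output overshoot = -39 − (-40) = 1 dB.
Ratio = 12 / 1 = 12.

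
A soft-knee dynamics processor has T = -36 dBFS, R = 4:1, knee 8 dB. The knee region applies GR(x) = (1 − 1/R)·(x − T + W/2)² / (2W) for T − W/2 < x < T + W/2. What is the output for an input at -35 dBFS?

x − T + W/2 = -35 − (-36) + 4 = 5.
GR = (1 − 1/4) × 5² / 16 = 0.75 × 25 / 16 = 1.171875 dB.
Output = -35 − 1.171875 = -36.171875 dBFS.

-36.171875 dBFS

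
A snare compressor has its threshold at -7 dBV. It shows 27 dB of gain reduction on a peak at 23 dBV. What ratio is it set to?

10:1

Input overshoot = 23 − (-7) = 30 dB.
Output overshoot = 30 − 27 = 3 dB.
Ratio = input overshoot / output overshoot = 30 / 3 = 10.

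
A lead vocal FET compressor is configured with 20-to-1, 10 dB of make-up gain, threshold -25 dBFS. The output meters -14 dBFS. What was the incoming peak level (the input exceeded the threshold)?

Stripping the +10 dB make-up gives -24 dBFS at the gain stage.
That's 1 dB above the -25 dBFS threshold.
Input overshoot = R × output overshoot = 20 dB → input = -25 + 20 = -5 dBFS.

-5 dBFS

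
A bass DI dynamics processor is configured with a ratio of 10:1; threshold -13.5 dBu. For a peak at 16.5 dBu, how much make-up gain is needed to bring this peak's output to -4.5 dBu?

6 dB

Without make-up, output = threshold + overshoot/10 = -13.5 + 3 = -10.5 dBu.
Gap to target: 6 dB.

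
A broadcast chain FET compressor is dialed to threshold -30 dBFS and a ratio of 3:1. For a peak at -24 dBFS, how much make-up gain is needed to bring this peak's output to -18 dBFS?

10 dB

The peak compresses to -30 + 6/3 = -28 dBFS.
To reach -18 dBFS requires -18 − (-28) = 10 dB of make-up.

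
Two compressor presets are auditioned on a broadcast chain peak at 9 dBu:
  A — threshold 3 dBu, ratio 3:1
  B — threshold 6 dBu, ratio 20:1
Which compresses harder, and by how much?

A, by 1.15 dB

A: GR = 6 − 6/3 = 4 dB.
B: GR = 3 − 3/20 = 2.85 dB.
A reduces 1.15 dB more.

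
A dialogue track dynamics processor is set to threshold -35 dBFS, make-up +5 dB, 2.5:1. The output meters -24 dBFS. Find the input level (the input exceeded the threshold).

-20 dBFS

Stripping the +5 dB make-up gives -29 dBFS at the gain stage.
Post-compression overshoot = -29 − (-35) = 6 dB.
Undo the ratio: input overshoot = 6 × 2.5 = 15 dB, giving input = -20 dBFS.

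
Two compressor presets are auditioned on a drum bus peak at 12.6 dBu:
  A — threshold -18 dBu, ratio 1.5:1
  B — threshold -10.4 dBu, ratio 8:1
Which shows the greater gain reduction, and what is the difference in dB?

B, by 9.925 dB

A: GR = 30.6 − 30.6/1.5 = 10.2 dB.
B: GR = 23 − 23/8 = 20.125 dB.
B applies 9.925 dB more gain reduction.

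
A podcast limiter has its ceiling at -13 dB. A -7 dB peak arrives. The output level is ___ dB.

-13 dB

A brickwall limiter is an ∞:1 compressor: any input above the ceiling is clamped to -13 dB.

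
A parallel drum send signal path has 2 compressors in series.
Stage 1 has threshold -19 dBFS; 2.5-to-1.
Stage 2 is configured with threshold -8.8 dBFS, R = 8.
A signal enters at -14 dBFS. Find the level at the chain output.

Stage 1: overshoot 5 dB → 5/2.5 = 2 dB → -17 dBFS.
Stage 2: below threshold (-17 ≤ -8.8); passes unchanged; output -17 dBFS.

-17 dBFS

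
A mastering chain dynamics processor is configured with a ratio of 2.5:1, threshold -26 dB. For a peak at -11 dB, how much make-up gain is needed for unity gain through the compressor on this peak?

9 dB

The peak compresses to -26 + 15/2.5 = -20 dB.
To reach -11 dB requires -11 − (-20) = 9 dB of make-up.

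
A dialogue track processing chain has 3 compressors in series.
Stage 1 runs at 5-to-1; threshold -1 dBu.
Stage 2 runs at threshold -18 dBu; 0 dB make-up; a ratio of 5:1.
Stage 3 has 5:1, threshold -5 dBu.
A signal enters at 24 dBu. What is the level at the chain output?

Stage 1: 25 dB above -1 dBu, reduced 5:1 to 5 dB above → 4 dBu.
Stage 2: overshoot 22 dB → 22/5 = 4.4 dB → -13.6 dBu.
Stage 3: below threshold (-13.6 ≤ -5); passes unchanged; output -13.6 dBu.

-13.6 dBu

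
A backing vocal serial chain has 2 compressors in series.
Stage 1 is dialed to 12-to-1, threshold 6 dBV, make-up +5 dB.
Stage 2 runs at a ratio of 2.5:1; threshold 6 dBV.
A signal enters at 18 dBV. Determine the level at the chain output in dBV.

8.4 dBV

Stage 1: overshoot 12 dB → 12/12 = 1 dB → 7 dBV; +5 dB make-up → 12 dBV.
Stage 2: 12 dBV is 6 dB over 6 dBV; at 2.5:1 that becomes 2.4 dB over, giving 8.4 dBV.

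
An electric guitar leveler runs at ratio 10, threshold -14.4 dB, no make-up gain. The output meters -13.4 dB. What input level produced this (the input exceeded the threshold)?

That's 1 dB above the -14.4 dB threshold.
Input overshoot = R × output overshoot = 10 dB → input = -14.4 + 10 = -4.4 dB.

-4.4 dB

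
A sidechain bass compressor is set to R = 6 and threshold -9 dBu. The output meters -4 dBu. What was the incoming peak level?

21 dBu

That's 5 dB above the -9 dBu threshold.
Input overshoot = R × output overshoot = 30 dB → input = -9 + 30 = 21 dBu.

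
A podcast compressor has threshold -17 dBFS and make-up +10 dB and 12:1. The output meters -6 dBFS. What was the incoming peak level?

Remove make-up: -6 − 10 = -16 dBFS.
That's 1 dB above the -17 dBFS threshold.
Undo the ratio: input overshoot = 1 × 12 = 12 dB, giving input = -5 dBFS.

-5 dBFS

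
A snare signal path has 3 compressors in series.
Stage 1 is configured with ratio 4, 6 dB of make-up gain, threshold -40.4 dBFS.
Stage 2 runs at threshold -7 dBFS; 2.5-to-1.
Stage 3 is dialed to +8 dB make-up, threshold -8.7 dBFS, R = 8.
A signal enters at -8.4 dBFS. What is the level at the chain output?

Stage 1: overshoot 32 dB → 32/4 = 8 dB → -32.4 dBFS; +6 dB make-up → -26.4 dBFS.
Stage 2: -26.4 dBFS ≤ -7 dBFS, so stage 2 doesn't engage; output -26.4 dBFS.
Stage 3: -26.4 dBFS is at or below the -8.7 dBFS threshold — no compression; make-up brings it to -18.4 dBFS.

-18.4 dBFS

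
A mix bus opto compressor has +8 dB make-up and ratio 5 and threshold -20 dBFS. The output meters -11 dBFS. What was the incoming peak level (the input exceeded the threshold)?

Stripping the +8 dB make-up gives -19 dBFS at the gain stage.
The compressed level sits -19 − (-20) = 1 dB over threshold.
Before 5:1 compression the overshoot was 1 × 5 = 5 dB, so input = -20 + 5 = -15 dBFS.

-15 dBFS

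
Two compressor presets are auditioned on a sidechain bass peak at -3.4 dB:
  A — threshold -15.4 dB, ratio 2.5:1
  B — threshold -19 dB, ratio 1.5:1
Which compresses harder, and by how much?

A: 12 dB over, compressed to 4.8 dB over, so 7.2 dB of GR.
B: 15.6 dB over, compressed to 10.4 dB over, so 5.2 dB of GR.
A applies 2 dB more gain reduction.

A, by 2 dB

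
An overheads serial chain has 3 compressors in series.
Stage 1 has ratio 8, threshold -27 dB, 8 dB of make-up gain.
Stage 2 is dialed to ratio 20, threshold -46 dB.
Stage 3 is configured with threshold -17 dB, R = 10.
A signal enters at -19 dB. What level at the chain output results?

Stage 1: 8 dB above -27 dB, reduced 8:1 to 1 dB above → -26 dB; +8 dB make-up → -18 dB.
Stage 2: 28 dB above -46 dB, reduced 20:1 to 1.4 dB above → -44.6 dB.
Stage 3: -44.6 dB ≤ -17 dB, so stage 3 doesn't engage; output -44.6 dB.

-44.6 dB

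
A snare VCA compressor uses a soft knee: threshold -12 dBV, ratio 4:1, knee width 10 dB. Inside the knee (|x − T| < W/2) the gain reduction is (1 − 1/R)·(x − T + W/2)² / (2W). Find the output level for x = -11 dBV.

-12.35 dBV

x − T + W/2 = -11 − (-12) + 5 = 6.
GR = (1 − 1/4) × 6² / 20 = 0.75 × 36 / 20 = 1.35 dB.
Output = -11 − 1.35 = -12.35 dBV.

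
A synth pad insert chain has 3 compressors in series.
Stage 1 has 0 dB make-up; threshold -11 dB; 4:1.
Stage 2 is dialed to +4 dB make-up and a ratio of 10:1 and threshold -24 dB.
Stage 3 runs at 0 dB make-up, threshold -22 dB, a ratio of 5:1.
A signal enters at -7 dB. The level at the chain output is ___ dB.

Stage 1: overshoot 4 dB → 4/4 = 1 dB → -10 dB.
Stage 2: -10 dB is 14 dB over -24 dB; at 10:1 that becomes 1.4 dB over, giving -22.6 dB; +4 dB make-up → -18.6 dB.
Stage 3: -18.6 dB is 3.4 dB over -22 dB; at 5:1 that becomes 0.68 dB over, giving -21.32 dB.

-21.32 dB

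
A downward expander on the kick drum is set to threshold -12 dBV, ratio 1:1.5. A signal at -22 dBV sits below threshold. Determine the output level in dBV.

-27 dBV

Undershoot = (-12) − (-22) = 10 dB.
At 1:1.5, that expands to 15 dB under threshold.
Output = -12 − 15 = -27 dBV.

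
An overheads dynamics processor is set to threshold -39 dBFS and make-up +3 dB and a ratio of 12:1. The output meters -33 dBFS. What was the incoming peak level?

Remove make-up: -33 − 3 = -36 dBFS.
That's 3 dB above the -39 dBFS threshold.
Input overshoot = R × output overshoot = 36 dB → input = -39 + 36 = -3 dBFS.

-3 dBFS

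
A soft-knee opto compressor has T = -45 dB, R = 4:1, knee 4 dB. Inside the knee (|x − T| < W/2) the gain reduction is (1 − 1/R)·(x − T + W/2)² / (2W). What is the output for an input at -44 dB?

x − T + W/2 = -44 − (-45) + 2 = 3.
GR = (1 − 1/4) × 3² / 8 = 0.75 × 9 / 8 = 0.84375 dB.
Output = -44 − 0.84375 = -44.84375 dB.

-44.84375 dB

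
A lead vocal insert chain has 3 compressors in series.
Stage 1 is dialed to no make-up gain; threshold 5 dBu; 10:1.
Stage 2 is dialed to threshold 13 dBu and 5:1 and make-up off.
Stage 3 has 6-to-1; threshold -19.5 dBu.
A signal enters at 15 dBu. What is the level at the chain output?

Stage 1: overshoot 10 dB → 10/10 = 1 dB → 6 dBu.
Stage 2: 6 dBu ≤ 13 dBu, so stage 2 doesn't engage; output 6 dBu.
Stage 3: 6 dBu is 25.5 dB over -19.5 dBu; at 6:1 that becomes 4.25 dB over, giving -15.25 dBu.

-15.25 dBu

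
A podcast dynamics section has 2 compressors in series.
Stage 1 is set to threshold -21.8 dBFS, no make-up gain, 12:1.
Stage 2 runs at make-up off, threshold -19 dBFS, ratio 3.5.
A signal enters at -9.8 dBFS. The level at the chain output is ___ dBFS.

-20.8 dBFS

Stage 1: 12 dB above -21.8 dBFS, reduced 12:1 to 1 dB above → -20.8 dBFS.
Stage 2: below threshold (-20.8 ≤ -19); passes unchanged; output -20.8 dBFS.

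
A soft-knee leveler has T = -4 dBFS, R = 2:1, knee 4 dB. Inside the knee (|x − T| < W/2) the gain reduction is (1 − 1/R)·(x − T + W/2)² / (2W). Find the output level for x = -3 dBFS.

-3.5625 dBFS

x − T + W/2 = -3 − (-4) + 2 = 3.
GR = (1 − 1/2) × 3² / 8 = 0.5 × 9 / 8 = 0.5625 dB.
Output = -3 − 0.5625 = -3.5625 dBFS.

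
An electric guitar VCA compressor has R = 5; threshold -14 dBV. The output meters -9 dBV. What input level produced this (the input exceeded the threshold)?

11 dBV

That's 5 dB above the -14 dBV threshold.
Undo the ratio: input overshoot = 5 × 5 = 25 dB, giving input = 11 dBV.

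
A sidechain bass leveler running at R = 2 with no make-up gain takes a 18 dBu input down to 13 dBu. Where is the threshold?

Let T be the threshold. Output overshoot = (input overshoot)/R, so 13 − T = (18 − T)/2.
2·(13 − T) = 18 − T → 1·T = 26 − 18 = 8.
T = 8/1 = 8 dBu.

8 dBu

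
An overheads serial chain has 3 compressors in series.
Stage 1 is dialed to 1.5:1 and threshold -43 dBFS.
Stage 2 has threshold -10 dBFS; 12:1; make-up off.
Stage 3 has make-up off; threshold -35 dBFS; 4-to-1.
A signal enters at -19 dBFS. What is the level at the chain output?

Stage 1: overshoot 24 dB → 24/1.5 = 16 dB → -27 dBFS.
Stage 2: below threshold (-27 ≤ -10); passes unchanged; output -27 dBFS.
Stage 3: overshoot 8 dB → 8/4 = 2 dB → -33 dBFS.

-33 dBFS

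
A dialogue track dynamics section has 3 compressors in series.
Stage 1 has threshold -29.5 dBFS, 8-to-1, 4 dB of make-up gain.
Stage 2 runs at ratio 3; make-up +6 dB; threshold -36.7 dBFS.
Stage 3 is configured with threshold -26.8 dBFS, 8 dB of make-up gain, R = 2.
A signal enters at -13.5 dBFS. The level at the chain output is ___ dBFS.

-18.55 dBFS

Stage 1: -13.5 dBFS is 16 dB over -29.5 dBFS; at 8:1 that becomes 2 dB over, giving -27.5 dBFS; +4 dB make-up → -23.5 dBFS.
Stage 2: -23.5 dBFS is 13.2 dB over -36.7 dBFS; at 3:1 that becomes 4.4 dB over, giving -32.3 dBFS; +6 dB make-up → -26.3 dBFS.
Stage 3: overshoot 0.5 dB → 0.5/2 = 0.25 dB → -26.55 dBFS; +8 dB make-up → -18.55 dBFS.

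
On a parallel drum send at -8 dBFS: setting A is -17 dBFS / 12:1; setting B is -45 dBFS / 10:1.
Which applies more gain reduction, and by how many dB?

B, by 25.05 dB

A: 9 dB over, compressed to 0.75 dB over, so 8.25 dB of GR.
B: 37 dB over, compressed to 3.7 dB over, so 33.3 dB of GR.
B applies 25.05 dB more gain reduction.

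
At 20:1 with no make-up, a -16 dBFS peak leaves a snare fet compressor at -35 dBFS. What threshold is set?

-36 dBFS

Let T be the threshold. Output overshoot = (input overshoot)/R, so -35 − T = (-16 − T)/20.
20·(-35 − T) = -16 − T → 19·T = -700 − (-16) = -684.
T = -684/19 = -36 dBFS.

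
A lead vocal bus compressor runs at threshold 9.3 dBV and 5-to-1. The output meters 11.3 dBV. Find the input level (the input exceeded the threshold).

19.3 dBV

That's 2 dB above the 9.3 dBV threshold.
Input overshoot = R × output overshoot = 10 dB → input = 9.3 + 10 = 19.3 dBV.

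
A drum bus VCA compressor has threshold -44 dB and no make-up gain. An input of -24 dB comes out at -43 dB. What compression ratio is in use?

20:1

Input overshoot = -24 − (-44) = 20 dB; output overshoot = -43 − (-44) = 1 dB.
Ratio = 20 / 1 = 20.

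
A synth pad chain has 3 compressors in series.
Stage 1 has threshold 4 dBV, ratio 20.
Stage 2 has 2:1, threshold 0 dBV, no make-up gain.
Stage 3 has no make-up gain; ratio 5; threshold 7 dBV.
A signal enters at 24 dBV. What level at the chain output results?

Stage 1: overshoot 20 dB → 20/20 = 1 dB → 5 dBV.
Stage 2: overshoot 5 dB → 5/2 = 2.5 dB → 2.5 dBV.
Stage 3: 2.5 dBV ≤ 7 dBV, so stage 3 doesn't engage; output 2.5 dBV.

2.5 dBV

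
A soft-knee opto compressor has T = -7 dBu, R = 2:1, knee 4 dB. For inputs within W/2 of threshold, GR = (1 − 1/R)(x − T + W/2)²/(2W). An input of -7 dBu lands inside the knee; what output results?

-7.25 dBu

x − T + W/2 = -7 − (-7) + 2 = 2.
GR = (1 − 1/2) × 2² / 8 = 0.5 × 4 / 8 = 0.25 dB.
Output = -7 − 0.25 = -7.25 dBu.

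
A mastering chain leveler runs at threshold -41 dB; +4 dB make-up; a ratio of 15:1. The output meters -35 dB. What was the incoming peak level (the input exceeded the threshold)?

-11 dB

Stripping the +4 dB make-up gives -39 dB at the gain stage.
The compressed level sits -39 − (-41) = 2 dB over threshold.
Before 15:1 compression the overshoot was 2 × 15 = 30 dB, so input = -41 + 30 = -11 dB.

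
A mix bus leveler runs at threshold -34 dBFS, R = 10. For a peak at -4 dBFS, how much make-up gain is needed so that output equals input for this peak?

Overshoot 30 dB → 30/10 = 3 dB after compression, so the compressed level is -34 + 3 = -31 dBFS.
Make-up = target − compressed = -4 − (-31) = 27 dB.

27 dB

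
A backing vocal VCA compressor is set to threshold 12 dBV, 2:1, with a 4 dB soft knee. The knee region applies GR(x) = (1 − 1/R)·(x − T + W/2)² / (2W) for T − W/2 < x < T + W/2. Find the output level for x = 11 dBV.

x − T + W/2 = 11 − 12 + 2 = 1.
GR = (1 − 1/2) × 1² / 8 = 0.5 × 1 / 8 = 0.0625 dB.
Output = 11 − 0.0625 = 10.9375 dBV.

10.9375 dBV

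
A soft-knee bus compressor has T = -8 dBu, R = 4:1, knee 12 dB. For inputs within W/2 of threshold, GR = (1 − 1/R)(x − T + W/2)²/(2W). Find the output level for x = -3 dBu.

x − T + W/2 = -3 − (-8) + 6 = 11.
GR = (1 − 1/4) × 11² / 24 = 0.75 × 121 / 24 = 3.78125 dB.
Output = -3 − 3.78125 = -6.78125 dBu.

-6.78125 dBu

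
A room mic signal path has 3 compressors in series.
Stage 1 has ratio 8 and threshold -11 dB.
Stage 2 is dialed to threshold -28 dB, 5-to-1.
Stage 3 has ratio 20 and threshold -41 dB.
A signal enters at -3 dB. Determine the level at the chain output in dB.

Stage 1: -3 dB is 8 dB over -11 dB; at 8:1 that becomes 1 dB over, giving -10 dB.
Stage 2: 18 dB above -28 dB, reduced 5:1 to 3.6 dB above → -24.4 dB.
Stage 3: overshoot 16.6 dB → 16.6/20 = 0.83 dB → -40.17 dB.

-40.17 dB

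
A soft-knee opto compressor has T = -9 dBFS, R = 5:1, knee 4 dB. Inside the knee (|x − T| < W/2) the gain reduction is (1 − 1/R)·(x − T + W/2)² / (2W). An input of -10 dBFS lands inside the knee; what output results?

-10.1 dBFS

x − T + W/2 = -10 − (-9) + 2 = 1.
GR = (1 − 1/5) × 1² / 8 = 0.8 × 1 / 8 = 0.1 dB.
Output = -10 − 0.1 = -10.1 dBFS.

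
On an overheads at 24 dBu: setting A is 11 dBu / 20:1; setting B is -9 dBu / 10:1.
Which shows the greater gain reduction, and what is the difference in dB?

B, by 17.35 dB

A: GR = 13 − 13/20 = 12.35 dB.
B: GR = 33 − 33/10 = 29.7 dB.
B applies 17.35 dB more gain reduction.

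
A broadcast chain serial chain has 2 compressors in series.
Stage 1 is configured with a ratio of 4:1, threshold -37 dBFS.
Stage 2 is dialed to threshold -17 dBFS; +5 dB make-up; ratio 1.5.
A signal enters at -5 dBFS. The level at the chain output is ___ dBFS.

-24 dBFS

Stage 1: 32 dB above -37 dBFS, reduced 4:1 to 8 dB above → -29 dBFS.
Stage 2: below threshold (-29 ≤ -17); passes unchanged; make-up brings it to -24 dBFS.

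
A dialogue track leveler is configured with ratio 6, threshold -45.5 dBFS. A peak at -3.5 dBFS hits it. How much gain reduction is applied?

The signal is 42 dB above threshold.
After 6:1 compression the overshoot becomes 42/6 = 7 dB.
GR = overshoot in − overshoot out = 42 − 7 = 35 dB.

35 dB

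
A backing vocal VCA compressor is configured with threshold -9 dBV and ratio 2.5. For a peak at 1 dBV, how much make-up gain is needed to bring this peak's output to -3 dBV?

2 dB

Overshoot 10 dB → 10/2.5 = 4 dB after compression, so the compressed level is -9 + 4 = -5 dBV.
Make-up = target − compressed = -3 − (-5) = 2 dB.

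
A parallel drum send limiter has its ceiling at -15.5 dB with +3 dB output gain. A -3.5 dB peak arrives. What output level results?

-12.5 dB

A brickwall limiter is an ∞:1 compressor: any input above the ceiling is clamped to -15.5 dB.
Output gain then adds 3 dB: -15.5 + 3 = -12.5 dB.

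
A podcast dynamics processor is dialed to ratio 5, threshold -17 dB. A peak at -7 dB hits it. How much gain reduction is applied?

8 dB

-7 dB exceeds the threshold by 10 dB.
After 5:1 compression the overshoot becomes 10/5 = 2 dB.
So the signal is attenuated by 10 − 2 = 8 dB.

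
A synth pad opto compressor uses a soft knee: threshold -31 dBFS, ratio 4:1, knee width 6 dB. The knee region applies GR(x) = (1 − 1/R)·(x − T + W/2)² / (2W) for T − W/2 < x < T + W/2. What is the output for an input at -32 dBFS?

-32.25 dBFS

x − T + W/2 = -32 − (-31) + 3 = 2.
GR = (1 − 1/4) × 2² / 12 = 0.75 × 4 / 12 = 0.25 dB.
Output = -32 − 0.25 = -32.25 dBFS.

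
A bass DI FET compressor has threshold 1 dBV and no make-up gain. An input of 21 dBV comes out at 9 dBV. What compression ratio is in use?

2.5:1

Input overshoot = 21 − 1 = 20 dB; output overshoot = 9 − 1 = 8 dB.
Ratio = 20 / 8 = 2.5.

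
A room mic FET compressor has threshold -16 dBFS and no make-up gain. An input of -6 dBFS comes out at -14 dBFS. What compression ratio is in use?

5:1

Input overshoot = -6 − (-16) = 10 dB; output overshoot = -14 − (-16) = 2 dB.
Ratio = 10 / 2 = 5.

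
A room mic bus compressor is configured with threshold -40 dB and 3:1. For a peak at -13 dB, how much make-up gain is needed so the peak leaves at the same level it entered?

18 dB

Without make-up, output = threshold + overshoot/3 = -40 + 9 = -31 dB.
Gap to target: 18 dB.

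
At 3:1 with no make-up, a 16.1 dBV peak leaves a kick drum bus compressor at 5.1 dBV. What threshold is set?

Input is 16.5 dB above T (since output overshoot × R = input overshoot: (5.1 − T)·3 = 16.1 − T gives T = -0.4 dBV).
Check: -0.4 + (16.1 − (-0.4))/3 = -0.4 + 5.5 = 5.1 dBV. ✓

-0.4 dBV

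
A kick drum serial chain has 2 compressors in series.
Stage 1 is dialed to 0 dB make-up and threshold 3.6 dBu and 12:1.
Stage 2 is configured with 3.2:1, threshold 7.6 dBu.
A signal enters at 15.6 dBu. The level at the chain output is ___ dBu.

4.6 dBu

Stage 1: 12 dB above 3.6 dBu, reduced 12:1 to 1 dB above → 4.6 dBu.
Stage 2: below threshold (4.6 ≤ 7.6); passes unchanged; output 4.6 dBu.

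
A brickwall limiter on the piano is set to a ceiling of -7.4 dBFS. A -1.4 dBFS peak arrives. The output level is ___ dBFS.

-7.4 dBFS

At ∞:1, everything above -7.4 dBFS is held at the ceiling.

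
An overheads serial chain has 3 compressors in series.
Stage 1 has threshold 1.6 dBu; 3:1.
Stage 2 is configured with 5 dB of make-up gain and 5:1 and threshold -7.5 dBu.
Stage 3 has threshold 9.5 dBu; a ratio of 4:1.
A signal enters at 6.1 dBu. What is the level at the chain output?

-0.38 dBu

Stage 1: 4.5 dB above 1.6 dBu, reduced 3:1 to 1.5 dB above → 3.1 dBu.
Stage 2: 10.6 dB above -7.5 dBu, reduced 5:1 to 2.12 dB above → -5.38 dBu; +5 dB make-up → -0.38 dBu.
Stage 3: -0.38 dBu ≤ 9.5 dBu, so stage 3 doesn't engage; output -0.38 dBu.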